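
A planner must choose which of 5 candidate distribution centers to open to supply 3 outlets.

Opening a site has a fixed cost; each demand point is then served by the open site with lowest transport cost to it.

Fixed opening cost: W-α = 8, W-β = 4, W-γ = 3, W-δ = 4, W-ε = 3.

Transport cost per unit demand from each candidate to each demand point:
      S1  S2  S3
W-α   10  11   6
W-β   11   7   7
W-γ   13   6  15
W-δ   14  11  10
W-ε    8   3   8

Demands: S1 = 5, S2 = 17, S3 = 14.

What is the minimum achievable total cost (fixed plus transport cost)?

186

Open {W-α, W-ε}: assign each demand point to its cheapest open site.
  S1→W-ε 5×8=40, S2→W-ε 17×3=51, S3→W-α 14×6=84
  transport cost 175, fixed 11 → total 186.
Compare {W-α, W-γ, W-ε}: transport cost 175 + fixed 14 = 189.
Compare {W-α, W-β, W-ε}: transport cost 175 + fixed 15 = 190.
Compare {W-α, W-δ, W-ε}: transport cost 175 + fixed 15 = 190.
All other subsets cost ≥ 189. Minimum total cost: 186.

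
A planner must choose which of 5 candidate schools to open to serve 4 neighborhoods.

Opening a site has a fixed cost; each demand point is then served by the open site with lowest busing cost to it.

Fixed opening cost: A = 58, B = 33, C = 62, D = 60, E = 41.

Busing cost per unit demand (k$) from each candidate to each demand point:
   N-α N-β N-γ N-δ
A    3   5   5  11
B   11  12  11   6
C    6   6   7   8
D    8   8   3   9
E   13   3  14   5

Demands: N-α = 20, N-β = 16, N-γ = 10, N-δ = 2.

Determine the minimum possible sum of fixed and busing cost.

Open {A, E}: assign each demand point to its cheapest open site.
  N-α→A 20×3=60, N-β→E 16×3=48, N-γ→A 10×5=50, N-δ→E 2×5=10
  busing cost 168, fixed 99 → total 267.
Compare {A}: busing cost 212 + fixed 58 = 270.
Compare {A, B}: busing cost 202 + fixed 91 = 293.
Compare {A, B, E}: busing cost 168 + fixed 132 = 300.
All other subsets cost ≥ 270. Minimum total cost: 267.

267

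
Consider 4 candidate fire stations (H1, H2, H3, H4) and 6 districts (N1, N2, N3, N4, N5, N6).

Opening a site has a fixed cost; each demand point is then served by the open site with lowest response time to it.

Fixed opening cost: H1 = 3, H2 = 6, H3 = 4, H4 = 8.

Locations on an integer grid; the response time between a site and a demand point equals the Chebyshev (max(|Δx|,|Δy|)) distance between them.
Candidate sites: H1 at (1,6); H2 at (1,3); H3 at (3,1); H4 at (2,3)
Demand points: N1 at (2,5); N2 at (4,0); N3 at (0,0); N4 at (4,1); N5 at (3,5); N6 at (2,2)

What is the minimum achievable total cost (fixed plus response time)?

Open {H1, H3}: assign each demand point to its cheapest open site.
  N1→H1 1, N2→H3 1, N3→H3 3, N4→H3 1, N5→H1 2, N6→H3 1
  response time 9, fixed 7 → total 16.
Compare {H3}: response time 14 + fixed 4 = 18.
Compare {H2}: response time 14 + fixed 6 = 20.
Compare {H2, H3}: response time 10 + fixed 10 = 20.
All other subsets cost ≥ 18. Minimum total cost: 16.

16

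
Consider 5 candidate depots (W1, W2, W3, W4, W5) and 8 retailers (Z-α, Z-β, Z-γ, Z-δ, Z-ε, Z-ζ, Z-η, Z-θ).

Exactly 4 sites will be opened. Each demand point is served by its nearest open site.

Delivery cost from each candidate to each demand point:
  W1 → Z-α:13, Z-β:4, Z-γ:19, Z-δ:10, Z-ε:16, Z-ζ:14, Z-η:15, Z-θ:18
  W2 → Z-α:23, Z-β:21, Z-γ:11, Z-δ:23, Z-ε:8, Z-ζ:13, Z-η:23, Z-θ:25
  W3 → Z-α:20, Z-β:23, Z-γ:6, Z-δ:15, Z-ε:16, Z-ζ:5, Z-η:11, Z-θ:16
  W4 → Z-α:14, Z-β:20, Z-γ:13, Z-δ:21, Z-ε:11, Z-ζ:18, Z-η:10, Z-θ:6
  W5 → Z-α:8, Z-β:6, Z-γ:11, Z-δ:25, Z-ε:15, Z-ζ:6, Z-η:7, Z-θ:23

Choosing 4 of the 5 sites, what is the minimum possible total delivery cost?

Open {W1, W3, W4, W5}.
  Z-α→W5 8, Z-β→W1 4, Z-γ→W3 6, Z-δ→W1 10, Z-ε→W4 11, Z-ζ→W3 5, Z-η→W5 7, Z-θ→W4 6  ⇒ total 57.
Compare {W1, W2, W4, W5}: total 60.
Compare {W2, W3, W4, W5}: total 61.
No size-4 selection does better; minimum is 57.

57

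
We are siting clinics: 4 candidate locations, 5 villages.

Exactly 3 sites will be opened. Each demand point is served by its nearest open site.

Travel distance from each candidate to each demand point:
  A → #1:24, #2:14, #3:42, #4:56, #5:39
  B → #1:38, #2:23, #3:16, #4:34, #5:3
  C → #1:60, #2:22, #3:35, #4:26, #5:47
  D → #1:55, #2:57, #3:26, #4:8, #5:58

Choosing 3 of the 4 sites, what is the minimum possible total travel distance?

65

Open {A, B, D}.
  #1→A 24, #2→A 14, #3→B 16, #4→D 8, #5→B 3  ⇒ total 65.
Compare {A, B, C}: total 83.
Compare {B, C, D}: total 87.
No size-3 selection does better; minimum is 65.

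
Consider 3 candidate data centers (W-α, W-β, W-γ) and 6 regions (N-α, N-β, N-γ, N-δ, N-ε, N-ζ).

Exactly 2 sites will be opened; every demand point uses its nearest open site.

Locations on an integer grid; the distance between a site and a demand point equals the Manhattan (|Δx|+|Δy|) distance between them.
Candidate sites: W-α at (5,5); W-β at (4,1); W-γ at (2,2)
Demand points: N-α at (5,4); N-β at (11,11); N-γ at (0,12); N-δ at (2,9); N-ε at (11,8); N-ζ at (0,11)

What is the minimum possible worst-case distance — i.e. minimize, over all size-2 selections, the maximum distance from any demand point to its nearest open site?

12

Open {W-α, W-β}.
  Farthest demand point is N-β at distance 12 (to W-α); all others are ≤ 12.
With {W-α, W-γ} the worst case is 12.
With {W-β, W-γ} the worst case is 17.
No size-2 selection achieves below 12.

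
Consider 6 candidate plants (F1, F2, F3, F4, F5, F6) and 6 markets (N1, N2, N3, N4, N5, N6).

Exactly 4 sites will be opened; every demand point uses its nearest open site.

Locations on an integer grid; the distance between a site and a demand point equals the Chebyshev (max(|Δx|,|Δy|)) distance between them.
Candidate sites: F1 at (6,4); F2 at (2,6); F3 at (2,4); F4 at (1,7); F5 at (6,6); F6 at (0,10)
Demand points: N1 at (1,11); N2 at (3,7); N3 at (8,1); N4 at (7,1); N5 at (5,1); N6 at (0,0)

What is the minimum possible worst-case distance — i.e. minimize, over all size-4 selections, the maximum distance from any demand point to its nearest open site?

4

Open {F1, F2, F3, F4}.
  Farthest demand point is N1 at distance 4 (to F4); all others are ≤ 4.
With {F1, F2, F3, F6} the worst case is 4.
With {F1, F3, F4, F5} the worst case is 4.
No size-4 selection achieves below 4.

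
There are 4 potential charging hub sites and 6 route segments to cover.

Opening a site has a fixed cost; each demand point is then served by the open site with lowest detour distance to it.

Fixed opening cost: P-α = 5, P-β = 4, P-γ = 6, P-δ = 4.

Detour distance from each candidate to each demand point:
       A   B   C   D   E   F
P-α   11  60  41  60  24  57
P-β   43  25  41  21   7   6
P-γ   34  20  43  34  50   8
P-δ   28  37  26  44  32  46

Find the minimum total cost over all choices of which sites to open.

Open {P-α, P-β, P-δ}: assign each demand point to its cheapest open site.
  A→P-α 11, B→P-β 25, C→P-δ 26, D→P-β 21, E→P-β 7, F→P-β 6
  detour distance 96, fixed 13 → total 109.
Compare {P-α, P-β, P-γ, P-δ}: detour distance 91 + fixed 19 = 110.
Compare {P-α, P-β}: detour distance 111 + fixed 9 = 120.
Compare {P-β, P-δ}: detour distance 113 + fixed 8 = 121.
All other subsets cost ≥ 110. Minimum total cost: 109.

109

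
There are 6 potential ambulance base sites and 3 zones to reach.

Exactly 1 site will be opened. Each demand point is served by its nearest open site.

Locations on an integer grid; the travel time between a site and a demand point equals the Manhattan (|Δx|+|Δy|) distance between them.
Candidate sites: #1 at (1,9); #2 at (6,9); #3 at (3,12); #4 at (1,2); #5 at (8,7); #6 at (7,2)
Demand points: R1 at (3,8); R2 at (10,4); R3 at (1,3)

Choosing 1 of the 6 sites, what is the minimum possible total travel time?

Open {#4}.
  R1→#4 8, R2→#4 11, R3→#4 1  ⇒ total 20.
Compare {#5}: total 22.
Compare {#6}: total 22.
No size-1 selection does better; minimum is 20.

20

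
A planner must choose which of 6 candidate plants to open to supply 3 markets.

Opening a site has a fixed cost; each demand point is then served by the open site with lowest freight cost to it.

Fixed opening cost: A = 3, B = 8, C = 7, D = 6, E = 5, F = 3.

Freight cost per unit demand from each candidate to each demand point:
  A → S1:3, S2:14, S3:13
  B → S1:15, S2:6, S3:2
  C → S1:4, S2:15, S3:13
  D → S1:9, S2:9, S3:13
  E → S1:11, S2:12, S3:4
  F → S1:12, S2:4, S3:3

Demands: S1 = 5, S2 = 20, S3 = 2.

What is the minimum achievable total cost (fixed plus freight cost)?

107

Open {A, F}: assign each demand point to its cheapest open site.
  S1→A 5×3=15, S2→F 20×4=80, S3→F 2×3=6
  freight cost 101, fixed 6 → total 107.
Compare {A, E, F}: freight cost 101 + fixed 11 = 112.
Compare {A, B, F}: freight cost 99 + fixed 14 = 113.
Compare {A, D, F}: freight cost 101 + fixed 12 = 113.
All other subsets cost ≥ 112. Minimum total cost: 107.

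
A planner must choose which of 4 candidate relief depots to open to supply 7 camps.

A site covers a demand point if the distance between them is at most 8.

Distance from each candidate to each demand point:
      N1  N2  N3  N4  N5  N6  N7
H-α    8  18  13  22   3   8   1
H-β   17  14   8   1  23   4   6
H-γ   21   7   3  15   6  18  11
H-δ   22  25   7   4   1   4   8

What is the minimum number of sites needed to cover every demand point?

3

Coverage sets (demand points within 8 of each site):
  H-α: {N1, N5, N6, N7}
  H-β: {N3, N4, N6, N7}
  H-γ: {N2, N3, N5}
  H-δ: {N3, N4, N5, N6, N7}
No 2 sites suffice: every size-2 union leaves at least one demand point uncovered.
But {H-α, H-β, H-γ} covers everything, so the minimum is 3.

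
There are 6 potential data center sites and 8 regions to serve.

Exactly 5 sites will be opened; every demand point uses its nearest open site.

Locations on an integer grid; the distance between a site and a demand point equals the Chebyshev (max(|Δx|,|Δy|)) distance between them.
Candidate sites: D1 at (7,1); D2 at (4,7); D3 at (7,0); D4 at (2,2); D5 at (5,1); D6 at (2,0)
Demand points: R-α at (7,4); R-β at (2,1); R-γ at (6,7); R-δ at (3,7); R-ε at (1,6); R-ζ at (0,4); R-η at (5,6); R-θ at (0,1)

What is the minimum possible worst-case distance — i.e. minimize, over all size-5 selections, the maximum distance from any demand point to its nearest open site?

Open {D1, D2, D3, D4, D5}.
  Farthest demand point is R-α at distance 3 (to D1); all others are ≤ 3.
With {D1, D2, D3, D4, D6} the worst case is 3.
With {D1, D2, D4, D5, D6} the worst case is 3.
No size-5 selection achieves below 3.

3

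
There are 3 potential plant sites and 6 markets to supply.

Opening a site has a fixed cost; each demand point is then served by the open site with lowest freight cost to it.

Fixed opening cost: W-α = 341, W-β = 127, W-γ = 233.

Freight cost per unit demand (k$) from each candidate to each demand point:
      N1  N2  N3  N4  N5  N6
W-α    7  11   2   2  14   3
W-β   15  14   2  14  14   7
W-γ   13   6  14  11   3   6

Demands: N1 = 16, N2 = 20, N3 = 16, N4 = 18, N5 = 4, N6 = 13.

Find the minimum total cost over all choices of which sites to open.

836

Open {W-α}: assign each demand point to its cheapest open site.
  N1→W-α 16×7=112, N2→W-α 20×11=220, N3→W-α 16×2=32, N4→W-α 18×2=36, N5→W-α 4×14=56, N6→W-α 13×3=39
  freight cost 495, fixed 341 → total 836.
Compare {W-α, W-γ}: freight cost 351 + fixed 574 = 925.
Compare {W-α, W-β}: freight cost 495 + fixed 468 = 963.
Compare {W-β, W-γ}: freight cost 648 + fixed 360 = 1008.
All other subsets cost ≥ 925. Minimum total cost: 836.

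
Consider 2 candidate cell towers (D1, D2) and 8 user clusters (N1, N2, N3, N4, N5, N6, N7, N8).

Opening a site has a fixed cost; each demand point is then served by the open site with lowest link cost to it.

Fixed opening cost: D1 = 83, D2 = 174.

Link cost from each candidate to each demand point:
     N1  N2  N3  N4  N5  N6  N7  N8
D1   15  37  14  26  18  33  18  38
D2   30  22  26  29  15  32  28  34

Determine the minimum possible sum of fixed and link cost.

282

Open {D1}: assign each demand point to its cheapest open site.
  N1→D1 15, N2→D1 37, N3→D1 14, N4→D1 26, N5→D1 18, N6→D1 33, N7→D1 18, N8→D1 38
  link cost 199, fixed 83 → total 282.
Compare {D2}: link cost 216 + fixed 174 = 390.
Compare {D1, D2}: link cost 176 + fixed 257 = 433.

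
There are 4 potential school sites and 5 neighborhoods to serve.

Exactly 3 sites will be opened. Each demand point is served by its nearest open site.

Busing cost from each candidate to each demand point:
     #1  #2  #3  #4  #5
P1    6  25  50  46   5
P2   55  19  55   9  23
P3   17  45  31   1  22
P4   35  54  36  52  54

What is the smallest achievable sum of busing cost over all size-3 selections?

Open {P1, P2, P3}.
  #1→P1 6, #2→P2 19, #3→P3 31, #4→P3 1, #5→P1 5  ⇒ total 62.
Compare {P1, P3, P4}: total 68.
Compare {P1, P2, P4}: total 75.
No size-3 selection does better; minimum is 62.

62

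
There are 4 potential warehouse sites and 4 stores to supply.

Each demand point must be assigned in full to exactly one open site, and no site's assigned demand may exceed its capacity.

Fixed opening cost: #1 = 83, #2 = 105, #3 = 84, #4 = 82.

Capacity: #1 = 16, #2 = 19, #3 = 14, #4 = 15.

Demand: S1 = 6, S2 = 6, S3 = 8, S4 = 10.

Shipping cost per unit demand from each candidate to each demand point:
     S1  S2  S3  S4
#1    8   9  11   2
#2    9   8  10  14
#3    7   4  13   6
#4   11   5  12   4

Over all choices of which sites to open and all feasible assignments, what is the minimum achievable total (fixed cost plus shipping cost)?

Open {#1, #4}; cheapest assignment that respects the capacities:
  #1 (cap 16, load 16): S1, S4 — cost 6×8 + 10×2 = 68
  #4 (cap 15, load 14): S2, S3 — cost 6×5 + 8×12 = 126
  Shipping 194, fixed 165 → total 359.
  Any other capacity-feasible assignment to {#1, #4} ships for at least 194.
Compare {#1, #3}: its best feasible assignment gives total 363.
Compare {#1, #2}: its best feasible assignment gives total 384.
Every other set of open sites that can feasibly serve all demand totals ≥ 363 even under its best assignment. Minimum: 359.

359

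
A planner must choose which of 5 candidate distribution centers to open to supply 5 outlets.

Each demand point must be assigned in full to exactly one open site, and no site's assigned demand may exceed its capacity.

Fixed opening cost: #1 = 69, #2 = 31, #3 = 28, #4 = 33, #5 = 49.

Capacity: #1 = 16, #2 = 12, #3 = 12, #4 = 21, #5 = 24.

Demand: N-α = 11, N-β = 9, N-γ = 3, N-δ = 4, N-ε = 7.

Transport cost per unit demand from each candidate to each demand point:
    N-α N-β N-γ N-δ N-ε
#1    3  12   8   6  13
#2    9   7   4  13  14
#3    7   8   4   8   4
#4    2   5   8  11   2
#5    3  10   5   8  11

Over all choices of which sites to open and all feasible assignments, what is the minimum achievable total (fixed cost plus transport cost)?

Open {#4, #5}; cheapest assignment that respects the capacities:
  #4 (cap 21, load 16): N-β, N-ε — cost 9×5 + 7×2 = 59
  #5 (cap 24, load 18): N-α, N-γ, N-δ — cost 11×3 + 3×5 + 4×8 = 80
  Shipping 139, fixed 82 → total 221.
  Any other capacity-feasible assignment to {#4, #5} ships for at least 139.
Compare {#2, #3, #4}: its best feasible assignment gives total 231.
Compare {#1, #4}: its best feasible assignment gives total 242.
Every other set of open sites that can feasibly serve all demand totals ≥ 231 even under its best assignment. Minimum: 221.

221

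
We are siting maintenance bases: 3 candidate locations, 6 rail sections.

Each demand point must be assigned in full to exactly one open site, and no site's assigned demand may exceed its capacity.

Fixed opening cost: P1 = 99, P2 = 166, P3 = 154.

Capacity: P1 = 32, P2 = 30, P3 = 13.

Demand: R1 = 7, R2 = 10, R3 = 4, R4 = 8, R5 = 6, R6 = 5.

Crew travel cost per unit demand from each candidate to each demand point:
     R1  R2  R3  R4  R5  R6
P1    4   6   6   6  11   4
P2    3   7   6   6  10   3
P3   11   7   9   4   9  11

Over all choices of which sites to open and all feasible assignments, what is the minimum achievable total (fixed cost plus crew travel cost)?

Open {P1, P3}; cheapest assignment that respects the capacities:
  P1 (cap 32, load 32): R1, R2, R3, R5, R6 — cost 7×4 + 10×6 + 4×6 + 6×11 + 5×4 = 198
  P3 (cap 13, load 8): R4 — cost 8×4 = 32
  Shipping 230, fixed 253 → total 483.
  Any other capacity-feasible assignment to {P1, P3} ships for at least 230.
Compare {P1, P2}: its best feasible assignment gives total 493.
Compare {P2, P3}: its best feasible assignment gives total 554.
Every other set of open sites that can feasibly serve all demand totals ≥ 493 even under its best assignment. Minimum: 483.

483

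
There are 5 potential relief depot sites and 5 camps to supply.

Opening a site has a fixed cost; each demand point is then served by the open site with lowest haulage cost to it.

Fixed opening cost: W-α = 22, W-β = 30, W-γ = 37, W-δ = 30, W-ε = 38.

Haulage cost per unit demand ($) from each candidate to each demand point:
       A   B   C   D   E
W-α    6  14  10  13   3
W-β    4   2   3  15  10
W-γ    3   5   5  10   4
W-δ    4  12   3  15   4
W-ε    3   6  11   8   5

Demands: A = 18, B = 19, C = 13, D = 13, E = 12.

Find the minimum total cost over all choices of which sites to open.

Open {W-α, W-β, W-ε}: assign each demand point to its cheapest open site.
  A→W-ε 18×3=54, B→W-β 19×2=38, C→W-β 13×3=39, D→W-ε 13×8=104, E→W-α 12×3=36
  haulage cost 271, fixed 90 → total 361.
Compare {W-β, W-ε}: haulage cost 295 + fixed 68 = 363.
Compare {W-β, W-γ}: haulage cost 309 + fixed 67 = 376.
Compare {W-β, W-δ, W-ε}: haulage cost 283 + fixed 98 = 381.
All other subsets cost ≥ 363. Minimum total cost: 361.

361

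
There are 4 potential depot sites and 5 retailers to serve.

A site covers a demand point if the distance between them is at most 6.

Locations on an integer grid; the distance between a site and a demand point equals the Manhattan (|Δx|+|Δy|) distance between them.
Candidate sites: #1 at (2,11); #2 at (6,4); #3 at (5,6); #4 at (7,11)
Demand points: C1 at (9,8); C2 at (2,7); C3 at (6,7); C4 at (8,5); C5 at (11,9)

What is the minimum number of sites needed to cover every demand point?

Coverage sets (demand points within 6 of each site):
  #1: {C2}
  #2: {C3, C4}
  #3: {C1, C2, C3, C4}
  #4: {C1, C3, C5}
No single site covers all 5 demand points.
But {#3, #4} covers everything, so the minimum is 2.

2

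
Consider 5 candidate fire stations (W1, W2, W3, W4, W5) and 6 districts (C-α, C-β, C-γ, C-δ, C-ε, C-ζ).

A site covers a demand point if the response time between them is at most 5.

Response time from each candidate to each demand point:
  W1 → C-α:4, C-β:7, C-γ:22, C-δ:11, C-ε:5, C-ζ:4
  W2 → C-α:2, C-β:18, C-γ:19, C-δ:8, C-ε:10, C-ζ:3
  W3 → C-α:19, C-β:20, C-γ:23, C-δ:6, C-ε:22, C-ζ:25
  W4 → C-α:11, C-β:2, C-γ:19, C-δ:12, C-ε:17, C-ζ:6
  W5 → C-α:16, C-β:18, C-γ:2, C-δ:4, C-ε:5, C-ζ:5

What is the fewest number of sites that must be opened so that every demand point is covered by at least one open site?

Coverage sets (demand points within 5 of each site):
  W1: {C-α, C-ε, C-ζ}
  W2: {C-α, C-ζ}
  W3: {}
  W4: {C-β}
  W5: {C-γ, C-δ, C-ε, C-ζ}
No 2 sites suffice: every size-2 union leaves at least one demand point uncovered.
But {W1, W4, W5} covers everything, so the minimum is 3.

3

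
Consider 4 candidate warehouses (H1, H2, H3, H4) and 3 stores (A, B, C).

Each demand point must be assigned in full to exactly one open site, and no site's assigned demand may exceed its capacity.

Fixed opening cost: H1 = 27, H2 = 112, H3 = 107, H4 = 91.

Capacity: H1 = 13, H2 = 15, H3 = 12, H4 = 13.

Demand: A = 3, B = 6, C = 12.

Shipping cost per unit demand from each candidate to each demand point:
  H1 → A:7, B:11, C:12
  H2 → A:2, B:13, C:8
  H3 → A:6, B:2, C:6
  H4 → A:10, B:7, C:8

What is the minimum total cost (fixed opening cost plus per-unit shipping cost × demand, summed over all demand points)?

293

Open {H1, H3}; cheapest assignment that respects the capacities:
  H1 (cap 13, load 9): A, B — cost 3×7 + 6×11 = 87
  H3 (cap 12, load 12): C — cost 12×6 = 72
  Shipping 159, fixed 134 → total 293.
  Any other capacity-feasible assignment to {H1, H3} ships for at least 159.
Compare {H1, H4}: its best feasible assignment gives total 301.
Compare {H1, H2}: its best feasible assignment gives total 307.
Every other set of open sites that can feasibly serve all demand totals ≥ 301 even under its best assignment. Minimum: 293.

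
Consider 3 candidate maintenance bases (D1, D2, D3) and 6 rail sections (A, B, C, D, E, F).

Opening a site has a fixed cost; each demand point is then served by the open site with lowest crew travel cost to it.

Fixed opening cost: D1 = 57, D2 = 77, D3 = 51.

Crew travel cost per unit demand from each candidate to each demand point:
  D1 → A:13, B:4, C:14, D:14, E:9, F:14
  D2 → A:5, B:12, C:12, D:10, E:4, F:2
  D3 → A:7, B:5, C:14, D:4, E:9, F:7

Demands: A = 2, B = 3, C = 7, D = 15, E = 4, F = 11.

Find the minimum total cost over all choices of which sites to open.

335

Open {D2, D3}: assign each demand point to its cheapest open site.
  A→D2 2×5=10, B→D3 3×5=15, C→D2 7×12=84, D→D3 15×4=60, E→D2 4×4=16, F→D2 11×2=22
  crew travel cost 207, fixed 128 → total 335.
Compare {D3}: crew travel cost 300 + fixed 51 = 351.
Compare {D1, D2, D3}: crew travel cost 204 + fixed 185 = 389.
Compare {D2}: crew travel cost 318 + fixed 77 = 395.
All other subsets cost ≥ 351. Minimum total cost: 335.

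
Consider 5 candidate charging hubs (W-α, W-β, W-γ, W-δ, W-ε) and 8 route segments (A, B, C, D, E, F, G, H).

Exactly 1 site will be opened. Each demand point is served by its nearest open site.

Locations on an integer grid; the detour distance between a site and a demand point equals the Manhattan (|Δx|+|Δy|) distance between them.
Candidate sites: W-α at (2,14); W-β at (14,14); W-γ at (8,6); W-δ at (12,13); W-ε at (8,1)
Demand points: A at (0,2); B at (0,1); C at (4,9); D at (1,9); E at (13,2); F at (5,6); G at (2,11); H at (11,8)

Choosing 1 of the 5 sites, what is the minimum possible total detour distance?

70

Open {W-γ}.
  A→W-γ 12, B→W-γ 13, C→W-γ 7, D→W-γ 10, E→W-γ 9, F→W-γ 3, G→W-γ 11, H→W-γ 5  ⇒ total 70.
Compare {W-ε}: total 84.
Compare {W-α}: total 94.
No size-1 selection does better; minimum is 70.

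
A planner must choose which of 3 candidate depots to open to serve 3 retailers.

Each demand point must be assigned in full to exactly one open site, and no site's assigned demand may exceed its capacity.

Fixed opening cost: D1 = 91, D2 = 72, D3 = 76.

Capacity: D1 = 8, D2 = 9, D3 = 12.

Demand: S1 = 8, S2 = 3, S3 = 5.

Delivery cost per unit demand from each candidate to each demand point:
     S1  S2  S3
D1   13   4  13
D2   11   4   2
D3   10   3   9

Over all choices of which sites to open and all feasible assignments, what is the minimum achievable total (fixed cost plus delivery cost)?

Open {D2, D3}; cheapest assignment that respects the capacities:
  D2 (cap 9, load 5): S3 — cost 5×2 = 10
  D3 (cap 12, load 11): S1, S2 — cost 8×10 + 3×3 = 89
  Shipping 99, fixed 148 → total 247.
  Any other capacity-feasible assignment to {D2, D3} ships for at least 99.
Compare {D1, D2}: its best feasible assignment gives total 289.
Compare {D1, D3}: its best feasible assignment gives total 321.
Every other set of open sites that can feasibly serve all demand totals ≥ 289 even under its best assignment. Minimum: 247.

247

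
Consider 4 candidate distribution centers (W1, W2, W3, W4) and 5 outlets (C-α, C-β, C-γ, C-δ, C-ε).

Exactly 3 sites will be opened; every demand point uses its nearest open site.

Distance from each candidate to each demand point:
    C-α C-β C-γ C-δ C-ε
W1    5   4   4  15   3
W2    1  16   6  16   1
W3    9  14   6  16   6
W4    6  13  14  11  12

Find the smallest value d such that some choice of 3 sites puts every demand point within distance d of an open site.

Open {W1, W2, W4}.
  Farthest demand point is C-δ at distance 11 (to W4); all others are ≤ 11.
With {W1, W3, W4} the worst case is 11.
With {W2, W3, W4} the worst case is 13.
No size-3 selection achieves below 11.

11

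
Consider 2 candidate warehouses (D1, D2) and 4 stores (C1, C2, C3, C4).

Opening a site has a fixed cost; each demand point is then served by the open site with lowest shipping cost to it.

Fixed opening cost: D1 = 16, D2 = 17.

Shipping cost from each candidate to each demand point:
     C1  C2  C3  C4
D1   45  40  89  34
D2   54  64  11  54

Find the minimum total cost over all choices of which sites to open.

Open {D1, D2}: assign each demand point to its cheapest open site.
  C1→D1 45, C2→D1 40, C3→D2 11, C4→D1 34
  shipping cost 130, fixed 33 → total 163.
Compare {D2}: shipping cost 183 + fixed 17 = 200.
Compare {D1}: shipping cost 208 + fixed 16 = 224.

163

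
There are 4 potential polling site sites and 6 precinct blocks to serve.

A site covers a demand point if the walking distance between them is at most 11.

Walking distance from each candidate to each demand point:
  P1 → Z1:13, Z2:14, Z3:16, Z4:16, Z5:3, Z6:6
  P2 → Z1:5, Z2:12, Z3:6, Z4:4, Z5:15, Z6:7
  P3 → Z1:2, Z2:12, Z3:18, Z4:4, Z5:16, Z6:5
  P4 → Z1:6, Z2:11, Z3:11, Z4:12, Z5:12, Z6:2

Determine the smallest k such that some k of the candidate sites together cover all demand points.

3

Coverage sets (demand points within 11 of each site):
  P1: {Z5, Z6}
  P2: {Z1, Z3, Z4, Z6}
  P3: {Z1, Z4, Z6}
  P4: {Z1, Z2, Z3, Z6}
No 2 sites suffice: every size-2 union leaves at least one demand point uncovered.
But {P1, P2, P4} covers everything, so the minimum is 3.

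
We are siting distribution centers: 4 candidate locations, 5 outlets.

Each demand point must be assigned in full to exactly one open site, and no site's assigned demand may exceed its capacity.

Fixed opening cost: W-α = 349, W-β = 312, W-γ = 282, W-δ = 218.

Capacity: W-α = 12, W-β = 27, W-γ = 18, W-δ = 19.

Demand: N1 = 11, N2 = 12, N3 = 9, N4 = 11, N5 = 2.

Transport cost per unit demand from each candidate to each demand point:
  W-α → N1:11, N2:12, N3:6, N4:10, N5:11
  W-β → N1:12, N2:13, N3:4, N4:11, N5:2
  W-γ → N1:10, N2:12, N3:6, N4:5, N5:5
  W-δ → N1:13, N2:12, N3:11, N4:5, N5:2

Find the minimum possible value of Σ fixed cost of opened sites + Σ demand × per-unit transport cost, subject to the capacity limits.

1173

Open {W-β, W-γ, W-δ}; cheapest assignment that respects the capacities:
  W-β (cap 27, load 23): N2, N3, N5 — cost 12×13 + 9×4 + 2×2 = 196
  W-γ (cap 18, load 11): N1 — cost 11×10 = 110
  W-δ (cap 19, load 11): N4 — cost 11×5 = 55
  Shipping 361, fixed 812 → total 1173.
  Any other capacity-feasible assignment to {W-β, W-γ, W-δ} ships for at least 361.
Compare {W-α, W-β, W-δ}: its best feasible assignment gives total 1250.
Compare {W-α, W-β, W-γ}: its best feasible assignment gives total 1314.
Every other set of open sites that can feasibly serve all demand totals ≥ 1250 even under its best assignment. Minimum: 1173.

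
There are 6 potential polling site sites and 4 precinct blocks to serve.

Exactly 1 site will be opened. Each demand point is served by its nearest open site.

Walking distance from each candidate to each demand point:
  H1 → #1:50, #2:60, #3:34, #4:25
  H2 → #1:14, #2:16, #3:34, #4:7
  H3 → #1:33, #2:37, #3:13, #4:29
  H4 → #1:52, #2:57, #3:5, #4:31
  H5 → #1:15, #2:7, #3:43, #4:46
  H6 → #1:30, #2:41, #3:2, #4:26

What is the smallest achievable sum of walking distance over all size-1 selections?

Open {H2}.
  #1→H2 14, #2→H2 16, #3→H2 34, #4→H2 7  ⇒ total 71.
Compare {H6}: total 99.
Compare {H5}: total 111.
No size-1 selection does better; minimum is 71.

71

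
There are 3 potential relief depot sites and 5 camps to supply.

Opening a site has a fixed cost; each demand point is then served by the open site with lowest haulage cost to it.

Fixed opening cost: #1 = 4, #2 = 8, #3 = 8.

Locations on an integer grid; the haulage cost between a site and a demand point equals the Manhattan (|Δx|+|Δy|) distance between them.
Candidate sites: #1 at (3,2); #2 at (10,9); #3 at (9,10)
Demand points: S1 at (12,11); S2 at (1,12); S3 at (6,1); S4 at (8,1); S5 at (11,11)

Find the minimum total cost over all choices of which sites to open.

39

Open {#1, #3}: assign each demand point to its cheapest open site.
  S1→#3 4, S2→#3 10, S3→#1 4, S4→#1 6, S5→#3 3
  haulage cost 27, fixed 12 → total 39.
Compare {#1, #2}: haulage cost 29 + fixed 12 = 41.
Compare {#3}: haulage cost 39 + fixed 8 = 47.
Compare {#1, #2, #3}: haulage cost 27 + fixed 20 = 47.
All other subsets cost ≥ 41. Minimum total cost: 39.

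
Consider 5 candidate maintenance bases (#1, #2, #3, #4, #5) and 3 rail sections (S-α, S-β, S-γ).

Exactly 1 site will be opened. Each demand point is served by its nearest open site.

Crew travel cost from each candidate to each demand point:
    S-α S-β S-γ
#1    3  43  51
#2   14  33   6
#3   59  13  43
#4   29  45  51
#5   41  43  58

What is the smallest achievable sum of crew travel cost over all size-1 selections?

53

Open {#2}.
  S-α→#2 14, S-β→#2 33, S-γ→#2 6  ⇒ total 53.
Compare {#1}: total 97.
Compare {#3}: total 115.
No size-1 selection does better; minimum is 53.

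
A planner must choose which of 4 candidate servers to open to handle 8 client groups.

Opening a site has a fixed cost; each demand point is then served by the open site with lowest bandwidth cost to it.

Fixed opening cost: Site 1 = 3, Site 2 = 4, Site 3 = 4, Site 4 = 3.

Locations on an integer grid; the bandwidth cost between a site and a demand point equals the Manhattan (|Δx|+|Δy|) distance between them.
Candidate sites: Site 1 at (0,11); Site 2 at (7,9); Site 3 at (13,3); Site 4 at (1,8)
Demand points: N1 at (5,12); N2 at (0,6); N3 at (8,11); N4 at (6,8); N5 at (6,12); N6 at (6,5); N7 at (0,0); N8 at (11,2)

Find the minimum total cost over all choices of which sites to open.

45

Open {Site 2, Site 3, Site 4}: assign each demand point to its cheapest open site.
  N1→Site 2 5, N2→Site 4 3, N3→Site 2 3, N4→Site 2 2, N5→Site 2 4, N6→Site 2 5, N7→Site 4 9, N8→Site 3 3
  bandwidth cost 34, fixed 11 → total 45.
Compare {Site 1, Site 2, Site 3, Site 4}: bandwidth cost 34 + fixed 14 = 48.
Compare {Site 2, Site 4}: bandwidth cost 42 + fixed 7 = 49.
Compare {Site 1, Site 2, Site 3}: bandwidth cost 38 + fixed 11 = 49.
All other subsets cost ≥ 48. Minimum total cost: 45.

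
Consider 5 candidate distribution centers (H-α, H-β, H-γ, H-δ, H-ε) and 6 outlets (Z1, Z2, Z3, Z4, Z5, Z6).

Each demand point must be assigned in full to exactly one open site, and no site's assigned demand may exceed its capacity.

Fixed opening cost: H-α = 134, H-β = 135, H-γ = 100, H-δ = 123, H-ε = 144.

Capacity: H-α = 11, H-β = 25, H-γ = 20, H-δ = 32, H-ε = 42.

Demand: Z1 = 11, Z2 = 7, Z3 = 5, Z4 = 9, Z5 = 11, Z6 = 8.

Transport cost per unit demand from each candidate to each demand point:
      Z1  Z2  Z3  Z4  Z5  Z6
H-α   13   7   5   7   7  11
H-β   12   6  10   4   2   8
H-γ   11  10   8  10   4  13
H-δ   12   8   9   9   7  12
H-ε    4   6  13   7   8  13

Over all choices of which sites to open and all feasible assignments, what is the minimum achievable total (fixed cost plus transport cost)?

Open {H-β, H-ε}; cheapest assignment that respects the capacities:
  H-β (cap 25, load 24): Z3, Z5, Z6 — cost 5×10 + 11×2 + 8×8 = 136
  H-ε (cap 42, load 27): Z1, Z2, Z4 — cost 11×4 + 7×6 + 9×7 = 149
  Shipping 285, fixed 279 → total 564.
  Any other capacity-feasible assignment to {H-β, H-ε} ships for at least 285.
Compare {H-γ, H-ε}: its best feasible assignment gives total 581.
Compare {H-δ, H-ε}: its best feasible assignment gives total 634.
Every other set of open sites that can feasibly serve all demand totals ≥ 581 even under its best assignment. Minimum: 564.

564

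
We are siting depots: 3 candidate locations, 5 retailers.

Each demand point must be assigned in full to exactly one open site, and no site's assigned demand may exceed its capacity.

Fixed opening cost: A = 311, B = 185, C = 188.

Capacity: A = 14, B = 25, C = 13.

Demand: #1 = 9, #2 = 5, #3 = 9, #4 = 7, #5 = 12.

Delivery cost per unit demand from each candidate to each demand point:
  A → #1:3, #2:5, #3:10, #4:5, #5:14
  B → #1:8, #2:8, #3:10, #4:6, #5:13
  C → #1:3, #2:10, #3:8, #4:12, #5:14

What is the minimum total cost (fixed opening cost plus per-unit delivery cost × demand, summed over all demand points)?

Open {A, B, C}; cheapest assignment that respects the capacities:
  A (cap 14, load 14): #1, #2 — cost 9×3 + 5×5 = 52
  B (cap 25, load 19): #4, #5 — cost 7×6 + 12×13 = 198
  C (cap 13, load 9): #3 — cost 9×8 = 72
  Shipping 322, fixed 684 → total 1006.
  Any other capacity-feasible assignment to {A, B, C} ships for at least 322.
Total demand is 42 and no other set of sites has combined capacity ≥ 42, so {A, B, C} is the only feasible choice of open sites. Minimum: 1006.

1006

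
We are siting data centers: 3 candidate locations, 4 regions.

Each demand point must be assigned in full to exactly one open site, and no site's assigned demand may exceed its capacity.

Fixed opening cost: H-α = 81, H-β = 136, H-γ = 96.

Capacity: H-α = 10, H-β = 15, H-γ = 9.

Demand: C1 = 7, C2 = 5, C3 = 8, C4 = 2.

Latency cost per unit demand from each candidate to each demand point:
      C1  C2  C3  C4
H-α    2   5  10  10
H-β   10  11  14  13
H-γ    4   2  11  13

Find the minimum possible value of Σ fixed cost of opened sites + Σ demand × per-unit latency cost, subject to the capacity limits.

418

Open {H-α, H-β}; cheapest assignment that respects the capacities:
  H-α (cap 10, load 9): C1, C4 — cost 7×2 + 2×10 = 34
  H-β (cap 15, load 13): C2, C3 — cost 5×11 + 8×14 = 167
  Shipping 201, fixed 217 → total 418.
  Any other capacity-feasible assignment to {H-α, H-β} ships for at least 201.
Compare {H-β, H-γ}: its best feasible assignment gives total 450.
Compare {H-α, H-β, H-γ}: its best feasible assignment gives total 469.
Every other set of open sites that can feasibly serve all demand totals ≥ 450 even under its best assignment. Minimum: 418.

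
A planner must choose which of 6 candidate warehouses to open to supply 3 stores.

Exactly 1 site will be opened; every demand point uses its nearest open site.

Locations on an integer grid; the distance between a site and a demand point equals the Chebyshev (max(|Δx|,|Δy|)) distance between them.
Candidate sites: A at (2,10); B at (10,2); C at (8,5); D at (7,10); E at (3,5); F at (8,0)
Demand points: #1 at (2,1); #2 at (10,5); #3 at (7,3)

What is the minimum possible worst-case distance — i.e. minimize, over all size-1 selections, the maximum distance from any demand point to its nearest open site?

6

Open {C}.
  Farthest demand point is #1 at distance 6 (to C); all others are ≤ 6.
With {F} the worst case is 6.
With {E} the worst case is 7.
No size-1 selection achieves below 6.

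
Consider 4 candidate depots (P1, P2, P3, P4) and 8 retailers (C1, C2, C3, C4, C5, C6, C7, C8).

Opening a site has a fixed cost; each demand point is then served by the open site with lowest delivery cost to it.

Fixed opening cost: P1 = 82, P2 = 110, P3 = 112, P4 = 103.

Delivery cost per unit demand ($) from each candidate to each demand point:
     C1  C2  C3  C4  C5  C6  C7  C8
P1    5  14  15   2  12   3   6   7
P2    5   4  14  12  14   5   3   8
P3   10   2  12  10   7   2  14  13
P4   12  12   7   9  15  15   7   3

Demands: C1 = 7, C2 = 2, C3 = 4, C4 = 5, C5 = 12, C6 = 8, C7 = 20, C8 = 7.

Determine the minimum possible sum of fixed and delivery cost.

Open {P1}: assign each demand point to its cheapest open site.
  C1→P1 7×5=35, C2→P1 2×14=28, C3→P1 4×15=60, C4→P1 5×2=10, C5→P1 12×12=144, C6→P1 8×3=24, C7→P1 20×6=120, C8→P1 7×7=49
  delivery cost 470, fixed 82 → total 552.
Compare {P1, P3}: delivery cost 366 + fixed 194 = 560.
Compare {P2, P3}: delivery cost 353 + fixed 222 = 575.
Compare {P1, P2}: delivery cost 386 + fixed 192 = 578.
All other subsets cost ≥ 560. Minimum total cost: 552.

552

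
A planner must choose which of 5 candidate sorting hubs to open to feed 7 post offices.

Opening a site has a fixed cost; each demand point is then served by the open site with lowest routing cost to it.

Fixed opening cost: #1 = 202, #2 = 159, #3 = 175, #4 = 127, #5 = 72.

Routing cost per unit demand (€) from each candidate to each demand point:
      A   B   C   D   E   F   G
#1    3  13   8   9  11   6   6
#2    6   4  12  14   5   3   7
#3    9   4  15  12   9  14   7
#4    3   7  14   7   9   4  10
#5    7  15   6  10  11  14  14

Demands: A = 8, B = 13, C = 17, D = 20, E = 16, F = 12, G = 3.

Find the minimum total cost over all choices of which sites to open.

Open {#2, #5}: assign each demand point to its cheapest open site.
  A→#2 8×6=48, B→#2 13×4=52, C→#5 17×6=102, D→#5 20×10=200, E→#2 16×5=80, F→#2 12×3=36, G→#2 3×7=21
  routing cost 539, fixed 231 → total 770.
Compare {#4, #5}: routing cost 579 + fixed 199 = 778.
Compare {#2, #4, #5}: routing cost 455 + fixed 358 = 813.
Compare {#4}: routing cost 715 + fixed 127 = 842.
All other subsets cost ≥ 778. Minimum total cost: 770.

770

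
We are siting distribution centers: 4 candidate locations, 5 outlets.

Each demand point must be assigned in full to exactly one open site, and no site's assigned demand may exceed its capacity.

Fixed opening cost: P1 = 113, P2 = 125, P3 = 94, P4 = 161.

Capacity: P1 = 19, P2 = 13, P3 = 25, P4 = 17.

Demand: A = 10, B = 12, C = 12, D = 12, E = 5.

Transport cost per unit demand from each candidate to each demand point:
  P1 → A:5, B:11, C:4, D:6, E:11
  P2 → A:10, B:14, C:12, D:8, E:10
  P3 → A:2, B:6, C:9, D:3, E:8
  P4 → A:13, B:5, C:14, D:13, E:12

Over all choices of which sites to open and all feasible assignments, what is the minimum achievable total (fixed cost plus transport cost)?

Open {P1, P3, P4}; cheapest assignment that respects the capacities:
  P1 (cap 19, load 17): C, E — cost 12×4 + 5×11 = 103
  P3 (cap 25, load 22): A, D — cost 10×2 + 12×3 = 56
  P4 (cap 17, load 12): B — cost 12×5 = 60
  Shipping 219, fixed 368 → total 587.
  Any other capacity-feasible assignment to {P1, P3, P4} ships for at least 219.
Compare {P1, P2, P3}: its best feasible assignment gives total 623.
Compare {P2, P3, P4}: its best feasible assignment gives total 700.
Every other set of open sites that can feasibly serve all demand totals ≥ 623 even under its best assignment. Minimum: 587.

587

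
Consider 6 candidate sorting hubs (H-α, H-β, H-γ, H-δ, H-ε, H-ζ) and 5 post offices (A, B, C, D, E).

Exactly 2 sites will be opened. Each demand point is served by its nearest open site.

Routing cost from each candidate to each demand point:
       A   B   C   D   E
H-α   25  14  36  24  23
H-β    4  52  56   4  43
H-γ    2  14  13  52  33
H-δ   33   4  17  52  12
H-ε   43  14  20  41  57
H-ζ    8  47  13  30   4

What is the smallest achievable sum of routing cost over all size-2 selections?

Open {H-β, H-δ}.
  A→H-β 4, B→H-δ 4, C→H-δ 17, D→H-β 4, E→H-δ 12  ⇒ total 41.
Compare {H-δ, H-ζ}: total 59.
Compare {H-α, H-ζ}: total 63.
No size-2 selection does better; minimum is 41.

41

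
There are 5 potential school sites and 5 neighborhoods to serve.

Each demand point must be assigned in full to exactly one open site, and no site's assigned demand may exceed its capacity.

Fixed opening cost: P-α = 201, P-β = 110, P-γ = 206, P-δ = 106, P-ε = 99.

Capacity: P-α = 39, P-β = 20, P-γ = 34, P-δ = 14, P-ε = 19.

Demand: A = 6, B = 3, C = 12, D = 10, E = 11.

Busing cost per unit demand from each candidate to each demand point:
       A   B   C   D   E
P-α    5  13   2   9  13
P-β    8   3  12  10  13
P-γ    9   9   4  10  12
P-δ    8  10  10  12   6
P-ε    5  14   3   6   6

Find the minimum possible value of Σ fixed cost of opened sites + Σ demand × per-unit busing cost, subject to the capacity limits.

Open {P-α, P-δ}; cheapest assignment that respects the capacities:
  P-α (cap 39, load 28): A, C, D — cost 6×5 + 12×2 + 10×9 = 144
  P-δ (cap 14, load 14): B, E — cost 3×10 + 11×6 = 96
  Shipping 240, fixed 307 → total 547.
  Any other capacity-feasible assignment to {P-α, P-δ} ships for at least 240.
Compare {P-α, P-ε}: its best feasible assignment gives total 549.
Compare {P-β, P-δ, P-ε}: its best feasible assignment gives total 556.
Every other set of open sites that can feasibly serve all demand totals ≥ 549 even under its best assignment. Minimum: 547.

547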